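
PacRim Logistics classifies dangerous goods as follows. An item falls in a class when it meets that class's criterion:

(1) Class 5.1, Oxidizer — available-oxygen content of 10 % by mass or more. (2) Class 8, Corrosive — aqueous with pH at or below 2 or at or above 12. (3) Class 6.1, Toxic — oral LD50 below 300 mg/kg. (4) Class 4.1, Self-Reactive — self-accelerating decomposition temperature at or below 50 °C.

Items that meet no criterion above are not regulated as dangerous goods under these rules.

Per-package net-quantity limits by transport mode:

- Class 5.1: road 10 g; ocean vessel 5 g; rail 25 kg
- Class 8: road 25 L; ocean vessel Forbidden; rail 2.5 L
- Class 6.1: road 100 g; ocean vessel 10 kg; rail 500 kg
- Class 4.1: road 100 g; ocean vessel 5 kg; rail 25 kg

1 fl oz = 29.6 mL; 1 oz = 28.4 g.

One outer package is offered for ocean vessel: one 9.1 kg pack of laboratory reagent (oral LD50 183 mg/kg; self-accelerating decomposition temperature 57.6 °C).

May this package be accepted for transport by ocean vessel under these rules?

Yes

Oral LD50 183 mg/kg meets the Class 6.1 criterion (Toxic), so the laboratory reagent is Class 6.1.
Class 6.1 quantity: 9.1 kg.
That is within the Class 6.1 ocean vessel limit of 10 kg.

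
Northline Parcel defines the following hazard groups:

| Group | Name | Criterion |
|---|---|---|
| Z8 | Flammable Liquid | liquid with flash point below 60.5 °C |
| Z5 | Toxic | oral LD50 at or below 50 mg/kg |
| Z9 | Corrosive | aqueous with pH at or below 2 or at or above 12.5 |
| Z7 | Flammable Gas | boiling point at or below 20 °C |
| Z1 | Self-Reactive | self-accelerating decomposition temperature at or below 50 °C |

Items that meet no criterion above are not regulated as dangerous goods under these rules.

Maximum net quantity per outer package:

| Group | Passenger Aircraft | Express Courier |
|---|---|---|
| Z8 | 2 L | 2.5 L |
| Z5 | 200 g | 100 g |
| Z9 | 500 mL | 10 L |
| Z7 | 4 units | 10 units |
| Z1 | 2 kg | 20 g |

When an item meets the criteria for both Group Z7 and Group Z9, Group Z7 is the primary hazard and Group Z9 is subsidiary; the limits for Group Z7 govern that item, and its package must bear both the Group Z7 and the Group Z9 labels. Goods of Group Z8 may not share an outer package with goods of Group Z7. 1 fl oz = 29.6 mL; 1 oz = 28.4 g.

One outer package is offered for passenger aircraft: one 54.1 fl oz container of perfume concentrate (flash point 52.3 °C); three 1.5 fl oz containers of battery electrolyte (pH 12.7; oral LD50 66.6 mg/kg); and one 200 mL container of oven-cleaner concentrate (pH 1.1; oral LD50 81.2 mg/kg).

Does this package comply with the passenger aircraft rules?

Yes

The perfume concentrate has flash point 52.3 °C, which is < 60.5 °C, so it is Group Z8 (Flammable Liquid).
With pH 12.7 (≥ 12.5), the battery electrolyte falls in Group Z9.
The oven-cleaner concentrate has pH 1.1, which is ≤ 2, so it is Group Z9 (Corrosive).
Group Z9 net quantity: (three 1.5 fl oz containers = 133.2 mL) + 200 mL = 333.2 mL.
333.2 mL ≤ 500 mL (passenger aircraft limit, Group Z9) — within limit.
Group Z8 quantity: one 54.1 fl oz container = 1601.36 mL.
That is within the Group Z8 passenger aircraft limit of 2 L.
The segregation rule (Group Z8 with Group Z7) does not apply to Group Z9 with Group Z8.
Every hazard group is within its passenger aircraft limit and no segregation rule is violated.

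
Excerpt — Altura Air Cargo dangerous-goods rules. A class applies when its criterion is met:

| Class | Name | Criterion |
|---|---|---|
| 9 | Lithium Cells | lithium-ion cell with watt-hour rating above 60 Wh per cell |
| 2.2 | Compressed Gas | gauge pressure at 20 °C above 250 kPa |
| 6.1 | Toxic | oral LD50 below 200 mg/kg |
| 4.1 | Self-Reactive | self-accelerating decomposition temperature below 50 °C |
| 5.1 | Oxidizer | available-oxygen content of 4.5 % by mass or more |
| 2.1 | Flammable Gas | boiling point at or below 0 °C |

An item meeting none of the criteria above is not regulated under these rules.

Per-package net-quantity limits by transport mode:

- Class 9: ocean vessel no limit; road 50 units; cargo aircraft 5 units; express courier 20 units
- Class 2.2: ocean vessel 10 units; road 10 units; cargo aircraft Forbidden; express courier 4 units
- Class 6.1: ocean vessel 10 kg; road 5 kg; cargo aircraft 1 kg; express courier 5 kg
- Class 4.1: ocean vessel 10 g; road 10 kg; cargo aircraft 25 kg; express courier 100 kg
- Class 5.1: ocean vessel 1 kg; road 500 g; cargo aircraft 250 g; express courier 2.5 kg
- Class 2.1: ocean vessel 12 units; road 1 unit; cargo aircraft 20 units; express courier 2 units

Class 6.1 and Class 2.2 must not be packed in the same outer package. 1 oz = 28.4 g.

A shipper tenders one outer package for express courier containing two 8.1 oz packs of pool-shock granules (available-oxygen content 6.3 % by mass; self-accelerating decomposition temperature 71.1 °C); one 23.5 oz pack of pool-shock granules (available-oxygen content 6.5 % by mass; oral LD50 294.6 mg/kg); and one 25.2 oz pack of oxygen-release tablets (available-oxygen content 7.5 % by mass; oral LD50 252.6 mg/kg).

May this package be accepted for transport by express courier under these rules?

Yes

With available-oxygen content 6.3 % by mass (≥ 4.5 % by mass), the pool-shock granules fall in Class 5.1.
Available-oxygen content 6.5 % by mass meets the Class 5.1 criterion (Oxidizer), so the pool-shock granules are Class 5.1.
With available-oxygen content 7.5 % by mass (≥ 4.5 % by mass), the oxygen-release tablets fall in Class 5.1.
Class 5.1 net quantity: (two 8.1 oz packs = 460.08 g) + (one 23.5 oz pack = 667.4 g) + (one 25.2 oz pack = 715.68 g) = 1843.16 g.
That is within the Class 5.1 express courier limit of 2.5 kg.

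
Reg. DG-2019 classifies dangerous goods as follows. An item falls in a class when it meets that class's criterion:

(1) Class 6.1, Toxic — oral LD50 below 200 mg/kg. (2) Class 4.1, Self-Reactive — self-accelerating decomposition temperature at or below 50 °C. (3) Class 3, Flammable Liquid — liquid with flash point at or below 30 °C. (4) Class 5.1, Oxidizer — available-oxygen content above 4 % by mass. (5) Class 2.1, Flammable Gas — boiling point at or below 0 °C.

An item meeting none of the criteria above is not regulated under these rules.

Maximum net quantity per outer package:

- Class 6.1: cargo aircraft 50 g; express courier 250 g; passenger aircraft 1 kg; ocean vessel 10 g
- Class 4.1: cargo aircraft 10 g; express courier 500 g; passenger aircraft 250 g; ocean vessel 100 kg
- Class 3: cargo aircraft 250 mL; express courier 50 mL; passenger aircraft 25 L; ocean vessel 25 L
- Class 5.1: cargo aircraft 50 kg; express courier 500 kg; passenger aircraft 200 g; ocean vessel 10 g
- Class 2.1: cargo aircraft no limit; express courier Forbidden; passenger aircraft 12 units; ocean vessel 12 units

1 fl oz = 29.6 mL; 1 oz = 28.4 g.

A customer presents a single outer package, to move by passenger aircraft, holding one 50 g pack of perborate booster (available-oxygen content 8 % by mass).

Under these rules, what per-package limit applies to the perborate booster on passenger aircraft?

200 g

Perborate booster: available-oxygen content 8 % by mass > 4 % by mass → Class 5.1 (Oxidizer).
The passenger aircraft limit for Class 5.1 is 200 g.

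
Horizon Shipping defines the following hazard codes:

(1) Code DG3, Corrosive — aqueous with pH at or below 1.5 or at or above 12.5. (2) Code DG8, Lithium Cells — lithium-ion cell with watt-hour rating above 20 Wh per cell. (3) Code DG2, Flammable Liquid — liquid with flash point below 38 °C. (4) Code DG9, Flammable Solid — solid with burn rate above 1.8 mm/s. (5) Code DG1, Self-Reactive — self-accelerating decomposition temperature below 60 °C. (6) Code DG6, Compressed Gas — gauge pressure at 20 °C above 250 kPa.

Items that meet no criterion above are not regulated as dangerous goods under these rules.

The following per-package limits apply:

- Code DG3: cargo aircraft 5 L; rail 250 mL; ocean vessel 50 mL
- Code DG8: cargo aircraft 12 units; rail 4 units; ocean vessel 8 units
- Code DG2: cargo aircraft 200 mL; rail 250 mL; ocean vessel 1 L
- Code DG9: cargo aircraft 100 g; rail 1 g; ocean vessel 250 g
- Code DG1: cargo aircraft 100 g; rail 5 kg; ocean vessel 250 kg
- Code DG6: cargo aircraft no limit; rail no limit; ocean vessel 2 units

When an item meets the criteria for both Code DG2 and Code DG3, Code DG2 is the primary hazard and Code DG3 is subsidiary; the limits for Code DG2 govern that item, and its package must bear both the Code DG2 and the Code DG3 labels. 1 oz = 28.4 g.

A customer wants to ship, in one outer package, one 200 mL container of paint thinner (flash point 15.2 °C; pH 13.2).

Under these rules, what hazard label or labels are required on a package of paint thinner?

With flash point 15.2 °C (< 38 °C), the paint thinner falls in Code DG2.
The paint thinner has pH 13.2, which is ≥ 12.5, so it is Code DG3 (Corrosive).
By the precedence rule Code DG2 is primary and Code DG3 is subsidiary, and that rule requires both labels on the package.

Code DG2 and DG3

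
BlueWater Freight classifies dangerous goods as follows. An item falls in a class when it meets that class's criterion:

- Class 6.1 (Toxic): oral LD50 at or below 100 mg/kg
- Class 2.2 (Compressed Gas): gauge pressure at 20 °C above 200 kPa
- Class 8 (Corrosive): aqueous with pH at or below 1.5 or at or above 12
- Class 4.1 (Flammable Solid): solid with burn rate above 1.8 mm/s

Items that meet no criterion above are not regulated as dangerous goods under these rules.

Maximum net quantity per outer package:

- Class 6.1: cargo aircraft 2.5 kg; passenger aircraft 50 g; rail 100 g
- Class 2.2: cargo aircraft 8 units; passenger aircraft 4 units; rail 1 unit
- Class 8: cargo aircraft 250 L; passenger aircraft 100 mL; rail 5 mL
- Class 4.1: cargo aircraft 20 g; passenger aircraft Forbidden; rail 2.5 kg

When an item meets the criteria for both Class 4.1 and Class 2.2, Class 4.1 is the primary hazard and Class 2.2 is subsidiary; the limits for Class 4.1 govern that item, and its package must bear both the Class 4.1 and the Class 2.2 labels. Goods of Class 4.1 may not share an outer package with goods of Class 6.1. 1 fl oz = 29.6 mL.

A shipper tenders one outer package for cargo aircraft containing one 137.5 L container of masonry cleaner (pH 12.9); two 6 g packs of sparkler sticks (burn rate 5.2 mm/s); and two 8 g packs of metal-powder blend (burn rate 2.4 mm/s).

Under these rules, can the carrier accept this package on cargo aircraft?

With pH 12.9 (≥ 12), the masonry cleaner falls in Class 8.
With burn rate 5.2 mm/s (> 1.8 mm/s), the sparkler sticks fall in Class 4.1.
Burn rate 2.4 mm/s meets the Class 4.1 criterion (Flammable Solid), so the metal-powder blend is Class 4.1.
Class 4.1 net quantity: (two 6 g packs = 12 g) + (two 8 g packs = 16 g) = 28 g.
28 g > 20 g (cargo aircraft limit, Class 4.1) — over the limit.
Class 8 quantity: 137.5 L.
That is within the Class 8 cargo aircraft limit of 250 L.
The segregation rule (Class 4.1 with Class 6.1) does not apply to Class 4.1 with Class 8.

No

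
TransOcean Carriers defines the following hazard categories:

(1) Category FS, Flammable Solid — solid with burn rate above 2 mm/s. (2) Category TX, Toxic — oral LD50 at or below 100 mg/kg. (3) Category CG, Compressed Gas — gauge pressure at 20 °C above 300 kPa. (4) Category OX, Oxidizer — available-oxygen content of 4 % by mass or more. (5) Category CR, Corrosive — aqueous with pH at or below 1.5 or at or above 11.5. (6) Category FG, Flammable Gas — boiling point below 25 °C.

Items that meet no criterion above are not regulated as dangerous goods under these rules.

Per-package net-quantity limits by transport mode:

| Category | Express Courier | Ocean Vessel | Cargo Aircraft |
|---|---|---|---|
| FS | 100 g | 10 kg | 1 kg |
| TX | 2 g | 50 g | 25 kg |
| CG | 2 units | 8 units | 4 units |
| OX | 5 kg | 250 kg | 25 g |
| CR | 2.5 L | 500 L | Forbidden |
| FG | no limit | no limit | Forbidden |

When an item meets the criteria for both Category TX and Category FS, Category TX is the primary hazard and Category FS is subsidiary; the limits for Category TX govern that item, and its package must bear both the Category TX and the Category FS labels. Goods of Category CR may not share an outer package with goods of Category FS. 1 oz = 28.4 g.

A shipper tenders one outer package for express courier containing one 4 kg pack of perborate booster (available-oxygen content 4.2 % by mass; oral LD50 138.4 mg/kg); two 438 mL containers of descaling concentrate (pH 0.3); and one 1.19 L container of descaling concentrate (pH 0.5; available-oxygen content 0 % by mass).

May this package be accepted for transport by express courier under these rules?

Yes

With available-oxygen content 4.2 % by mass (≥ 4 % by mass), the perborate booster falls in Category OX.
Descaling concentrate: pH 0.3 ≤ 1.5 → Category CR (Corrosive).
With pH 0.5 (≤ 1.5), the descaling concentrate falls in Category CR.
Category CR net quantity: (two 438 mL containers = 876 mL) + 1.19 L = 2.066 L.
2.066 L is within the express courier limit of 2.5 L for Category CR.
Category OX quantity: 4 kg.
4 kg ≤ 5 kg (express courier limit, Category OX) — within limit.
The segregation rule (Category CR with Category FS) does not apply to Category CR with Category OX.
Every hazard category is within its express courier limit and no segregation rule is violated.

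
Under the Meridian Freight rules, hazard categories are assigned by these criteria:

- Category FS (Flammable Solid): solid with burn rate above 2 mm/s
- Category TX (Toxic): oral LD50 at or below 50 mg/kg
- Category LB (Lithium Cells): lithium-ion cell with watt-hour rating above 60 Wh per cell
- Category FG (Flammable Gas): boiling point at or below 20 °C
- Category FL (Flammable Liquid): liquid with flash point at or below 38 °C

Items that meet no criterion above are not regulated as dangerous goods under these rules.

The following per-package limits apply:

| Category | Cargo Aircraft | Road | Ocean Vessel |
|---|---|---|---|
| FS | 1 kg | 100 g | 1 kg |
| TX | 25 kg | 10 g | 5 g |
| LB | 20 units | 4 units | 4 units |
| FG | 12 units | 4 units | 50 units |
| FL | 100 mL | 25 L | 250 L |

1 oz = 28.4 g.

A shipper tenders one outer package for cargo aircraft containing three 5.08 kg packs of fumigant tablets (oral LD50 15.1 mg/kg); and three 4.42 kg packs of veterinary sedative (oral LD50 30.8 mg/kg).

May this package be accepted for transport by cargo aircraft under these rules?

Oral LD50 15.1 mg/kg meets the Category TX criterion (Toxic), so the fumigant tablets are Category TX.
Veterinary sedative: oral LD50 30.8 mg/kg ≤ 50 mg/kg → Category TX (Toxic).
Category TX net quantity: (three 5.08 kg packs = 15.24 kg) + (three 4.42 kg packs = 13.26 kg) = 28.5 kg.
28.5 kg > 25 kg (cargo aircraft limit, Category TX) — over the limit.

No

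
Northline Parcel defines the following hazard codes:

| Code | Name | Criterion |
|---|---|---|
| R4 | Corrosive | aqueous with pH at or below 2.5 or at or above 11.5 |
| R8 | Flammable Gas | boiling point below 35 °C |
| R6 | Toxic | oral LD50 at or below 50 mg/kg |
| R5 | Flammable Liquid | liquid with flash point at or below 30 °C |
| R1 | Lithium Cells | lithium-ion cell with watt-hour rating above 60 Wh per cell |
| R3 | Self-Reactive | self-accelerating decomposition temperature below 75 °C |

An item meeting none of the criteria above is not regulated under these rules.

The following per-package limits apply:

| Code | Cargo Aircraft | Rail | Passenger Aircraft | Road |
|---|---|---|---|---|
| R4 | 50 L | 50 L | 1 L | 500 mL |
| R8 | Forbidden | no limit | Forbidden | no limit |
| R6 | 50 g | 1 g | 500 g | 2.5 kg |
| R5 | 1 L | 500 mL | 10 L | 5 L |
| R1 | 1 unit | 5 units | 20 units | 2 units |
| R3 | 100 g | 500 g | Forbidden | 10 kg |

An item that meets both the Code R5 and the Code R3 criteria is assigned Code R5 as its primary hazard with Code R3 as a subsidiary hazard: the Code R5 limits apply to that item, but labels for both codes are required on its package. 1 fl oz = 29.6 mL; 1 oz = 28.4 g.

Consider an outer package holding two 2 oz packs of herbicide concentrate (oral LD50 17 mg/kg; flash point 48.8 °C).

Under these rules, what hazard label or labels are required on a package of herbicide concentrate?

Code R6

Herbicide concentrate: oral LD50 17 mg/kg ≤ 50 mg/kg → Code R6 (Toxic).
Only the Code R6 label is required.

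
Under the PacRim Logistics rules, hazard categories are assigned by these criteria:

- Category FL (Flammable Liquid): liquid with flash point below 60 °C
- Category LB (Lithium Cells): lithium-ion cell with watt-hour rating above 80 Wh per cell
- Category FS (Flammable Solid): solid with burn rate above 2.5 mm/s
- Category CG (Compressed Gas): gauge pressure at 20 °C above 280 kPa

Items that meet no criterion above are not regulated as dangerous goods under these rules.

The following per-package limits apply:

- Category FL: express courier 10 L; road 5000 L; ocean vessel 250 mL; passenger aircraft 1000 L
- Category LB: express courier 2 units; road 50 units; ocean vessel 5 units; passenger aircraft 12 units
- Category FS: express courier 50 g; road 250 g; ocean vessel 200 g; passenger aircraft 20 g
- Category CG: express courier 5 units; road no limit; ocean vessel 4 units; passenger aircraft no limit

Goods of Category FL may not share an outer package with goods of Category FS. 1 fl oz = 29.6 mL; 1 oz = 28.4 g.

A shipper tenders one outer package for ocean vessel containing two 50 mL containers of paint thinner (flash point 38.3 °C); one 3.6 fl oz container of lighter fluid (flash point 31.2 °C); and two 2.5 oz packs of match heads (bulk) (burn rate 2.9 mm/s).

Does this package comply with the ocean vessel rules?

Flash point 38.3 °C meets the Category FL criterion (Flammable Liquid), so the paint thinner is Category FL.
Flash point 31.2 °C meets the Category FL criterion (Flammable Liquid), so the lighter fluid is Category FL.
Match heads (bulk): burn rate 2.9 mm/s > 2.5 mm/s → Category FS (Flammable Solid).
Category FL net quantity: (two 50 mL containers = 100 mL) + (one 3.6 fl oz container = 106.56 mL) = 206.56 mL.
206.56 mL ≤ 250 mL (ocean vessel limit, Category FL) — within limit.
Category FS quantity: two 2.5 oz packs = 142 g.
142 g is within the ocean vessel limit of 200 g for Category FS.
Category FL and Category FS may not share an outer package.

No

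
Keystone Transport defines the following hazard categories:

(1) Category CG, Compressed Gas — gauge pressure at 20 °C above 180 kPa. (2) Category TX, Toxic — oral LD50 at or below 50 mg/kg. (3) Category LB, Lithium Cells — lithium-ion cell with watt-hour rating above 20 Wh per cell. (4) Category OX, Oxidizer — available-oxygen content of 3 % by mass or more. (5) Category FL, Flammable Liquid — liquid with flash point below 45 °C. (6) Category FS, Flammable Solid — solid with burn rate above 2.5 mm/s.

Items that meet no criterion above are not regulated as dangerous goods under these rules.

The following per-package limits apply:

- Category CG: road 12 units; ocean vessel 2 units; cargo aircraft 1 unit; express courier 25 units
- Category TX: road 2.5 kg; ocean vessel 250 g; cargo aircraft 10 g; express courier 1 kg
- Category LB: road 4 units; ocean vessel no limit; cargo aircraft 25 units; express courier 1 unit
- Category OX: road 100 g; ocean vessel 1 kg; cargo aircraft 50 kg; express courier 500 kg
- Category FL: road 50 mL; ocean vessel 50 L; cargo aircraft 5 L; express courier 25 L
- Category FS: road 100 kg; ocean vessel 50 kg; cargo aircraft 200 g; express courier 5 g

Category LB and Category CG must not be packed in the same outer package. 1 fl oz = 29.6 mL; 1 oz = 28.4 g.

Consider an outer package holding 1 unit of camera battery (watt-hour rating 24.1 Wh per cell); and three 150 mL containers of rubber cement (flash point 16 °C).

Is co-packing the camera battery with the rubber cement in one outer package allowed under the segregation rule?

Yes

With watt-hour rating 24.1 Wh per cell (> 20 Wh per cell), the camera battery falls in Category LB.
Rubber cement: flash point 16 °C < 45 °C → Category FL (Flammable Liquid).
No segregation rule bars Category LB with Category FL.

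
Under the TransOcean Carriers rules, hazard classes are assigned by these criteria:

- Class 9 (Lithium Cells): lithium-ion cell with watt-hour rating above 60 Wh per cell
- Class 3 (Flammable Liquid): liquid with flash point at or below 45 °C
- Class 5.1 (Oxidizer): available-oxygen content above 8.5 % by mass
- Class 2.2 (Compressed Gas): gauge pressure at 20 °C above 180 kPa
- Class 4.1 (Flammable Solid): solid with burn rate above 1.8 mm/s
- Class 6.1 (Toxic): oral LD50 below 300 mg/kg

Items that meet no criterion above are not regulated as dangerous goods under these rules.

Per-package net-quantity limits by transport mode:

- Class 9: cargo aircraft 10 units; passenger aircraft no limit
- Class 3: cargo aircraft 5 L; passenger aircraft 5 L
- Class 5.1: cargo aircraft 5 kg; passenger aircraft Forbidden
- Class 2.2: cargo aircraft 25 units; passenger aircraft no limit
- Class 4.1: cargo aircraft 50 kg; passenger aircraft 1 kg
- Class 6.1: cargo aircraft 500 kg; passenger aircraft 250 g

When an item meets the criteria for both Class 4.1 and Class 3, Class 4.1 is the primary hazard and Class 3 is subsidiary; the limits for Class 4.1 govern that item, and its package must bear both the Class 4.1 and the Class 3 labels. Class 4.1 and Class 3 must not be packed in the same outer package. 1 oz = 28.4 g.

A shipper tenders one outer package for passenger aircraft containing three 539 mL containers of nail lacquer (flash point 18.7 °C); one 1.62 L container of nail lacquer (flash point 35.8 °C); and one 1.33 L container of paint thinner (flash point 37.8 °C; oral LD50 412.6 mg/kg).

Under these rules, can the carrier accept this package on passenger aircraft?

Yes

Flash point 18.7 °C meets the Class 3 criterion (Flammable Liquid), so the nail lacquer is Class 3.
Nail lacquer: flash point 35.8 °C ≤ 45 °C → Class 3 (Flammable Liquid).
Flash point 37.8 °C meets the Class 3 criterion (Flammable Liquid), so the paint thinner is Class 3.
Total Class 3: (three 539 mL containers = 1.617 L) + 1.62 L + 1.33 L = 4.567 L.
4.567 L ≤ 5 L (passenger aircraft limit, Class 3) — within limit.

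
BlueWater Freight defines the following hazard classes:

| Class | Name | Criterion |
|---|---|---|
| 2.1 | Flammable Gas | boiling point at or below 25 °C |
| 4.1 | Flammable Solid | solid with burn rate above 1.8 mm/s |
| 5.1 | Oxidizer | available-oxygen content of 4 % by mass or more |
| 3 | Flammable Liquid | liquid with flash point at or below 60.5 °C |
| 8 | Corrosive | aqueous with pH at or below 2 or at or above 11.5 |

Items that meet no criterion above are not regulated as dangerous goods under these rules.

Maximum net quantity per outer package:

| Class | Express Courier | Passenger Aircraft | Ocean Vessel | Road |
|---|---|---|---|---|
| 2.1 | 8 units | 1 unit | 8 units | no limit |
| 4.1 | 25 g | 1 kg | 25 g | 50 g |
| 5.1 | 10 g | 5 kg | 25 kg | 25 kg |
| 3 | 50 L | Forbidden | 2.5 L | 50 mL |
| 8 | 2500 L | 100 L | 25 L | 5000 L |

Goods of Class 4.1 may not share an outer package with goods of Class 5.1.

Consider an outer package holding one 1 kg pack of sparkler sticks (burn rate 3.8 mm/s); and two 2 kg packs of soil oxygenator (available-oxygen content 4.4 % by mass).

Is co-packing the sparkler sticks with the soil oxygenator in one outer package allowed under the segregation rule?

No

Sparkler sticks: burn rate 3.8 mm/s > 1.8 mm/s → Class 4.1 (Flammable Solid).
Available-oxygen content 4.4 % by mass meets the Class 5.1 criterion (Oxidizer), so the soil oxygenator is Class 5.1.
Class 4.1 and Class 5.1 may not share an outer package.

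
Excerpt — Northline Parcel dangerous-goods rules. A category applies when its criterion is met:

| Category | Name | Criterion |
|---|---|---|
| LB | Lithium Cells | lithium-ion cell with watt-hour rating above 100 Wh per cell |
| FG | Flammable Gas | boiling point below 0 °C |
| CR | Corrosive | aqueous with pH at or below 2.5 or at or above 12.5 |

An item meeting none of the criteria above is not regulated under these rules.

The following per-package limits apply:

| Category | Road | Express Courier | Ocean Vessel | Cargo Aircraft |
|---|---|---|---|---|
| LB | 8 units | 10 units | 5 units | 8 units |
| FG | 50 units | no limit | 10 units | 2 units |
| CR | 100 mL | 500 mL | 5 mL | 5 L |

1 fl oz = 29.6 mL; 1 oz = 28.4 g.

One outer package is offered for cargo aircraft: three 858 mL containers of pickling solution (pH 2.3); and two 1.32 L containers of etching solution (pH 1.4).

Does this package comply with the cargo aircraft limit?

No

Pickling solution: pH 2.3 ≤ 2.5 → Category CR (Corrosive).
pH 1.4 meets the Category CR criterion (Corrosive), so the etching solution is Category CR.
Total Category CR: (three 858 mL containers = 2.574 L) + (two 1.32 L containers = 2.64 L) = 5.214 L.
That exceeds the Category CR cargo aircraft limit of 5 L.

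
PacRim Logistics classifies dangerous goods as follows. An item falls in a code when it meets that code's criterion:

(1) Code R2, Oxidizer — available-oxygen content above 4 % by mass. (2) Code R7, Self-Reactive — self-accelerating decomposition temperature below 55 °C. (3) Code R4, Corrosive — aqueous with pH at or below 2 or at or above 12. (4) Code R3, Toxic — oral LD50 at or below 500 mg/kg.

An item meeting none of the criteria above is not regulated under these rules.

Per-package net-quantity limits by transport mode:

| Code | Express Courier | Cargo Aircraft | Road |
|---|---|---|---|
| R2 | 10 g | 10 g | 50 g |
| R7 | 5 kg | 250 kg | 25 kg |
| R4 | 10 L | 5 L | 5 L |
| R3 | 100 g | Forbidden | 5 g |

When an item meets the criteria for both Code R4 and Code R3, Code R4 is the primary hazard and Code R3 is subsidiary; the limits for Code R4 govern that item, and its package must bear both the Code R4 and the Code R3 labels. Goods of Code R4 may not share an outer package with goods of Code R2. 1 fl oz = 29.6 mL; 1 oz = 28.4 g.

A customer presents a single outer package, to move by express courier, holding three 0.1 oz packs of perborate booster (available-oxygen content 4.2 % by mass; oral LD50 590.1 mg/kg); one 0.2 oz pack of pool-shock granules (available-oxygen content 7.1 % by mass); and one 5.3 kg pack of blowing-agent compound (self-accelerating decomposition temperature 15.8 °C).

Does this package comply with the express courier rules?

No

Perborate booster: available-oxygen content 4.2 % by mass > 4 % by mass → Code R2 (Oxidizer).
Available-oxygen content 7.1 % by mass meets the Code R2 criterion (Oxidizer), so the pool-shock granules are Code R2.
Blowing-agent compound: self-accelerating decomposition temperature 15.8 °C < 55 °C → Code R7 (Self-Reactive).
Code R2 net quantity: (three 0.1 oz packs = 8.52 g) + (one 0.2 oz pack = 5.68 g) = 14.2 g.
14.2 g > 10 g (express courier limit, Code R2) — over the limit.
Code R7 quantity: 5.3 kg.
5.3 kg exceeds the express courier limit of 5 kg for Code R7.
The segregation rule (Code R4 with Code R2) does not apply to Code R2 with Code R7.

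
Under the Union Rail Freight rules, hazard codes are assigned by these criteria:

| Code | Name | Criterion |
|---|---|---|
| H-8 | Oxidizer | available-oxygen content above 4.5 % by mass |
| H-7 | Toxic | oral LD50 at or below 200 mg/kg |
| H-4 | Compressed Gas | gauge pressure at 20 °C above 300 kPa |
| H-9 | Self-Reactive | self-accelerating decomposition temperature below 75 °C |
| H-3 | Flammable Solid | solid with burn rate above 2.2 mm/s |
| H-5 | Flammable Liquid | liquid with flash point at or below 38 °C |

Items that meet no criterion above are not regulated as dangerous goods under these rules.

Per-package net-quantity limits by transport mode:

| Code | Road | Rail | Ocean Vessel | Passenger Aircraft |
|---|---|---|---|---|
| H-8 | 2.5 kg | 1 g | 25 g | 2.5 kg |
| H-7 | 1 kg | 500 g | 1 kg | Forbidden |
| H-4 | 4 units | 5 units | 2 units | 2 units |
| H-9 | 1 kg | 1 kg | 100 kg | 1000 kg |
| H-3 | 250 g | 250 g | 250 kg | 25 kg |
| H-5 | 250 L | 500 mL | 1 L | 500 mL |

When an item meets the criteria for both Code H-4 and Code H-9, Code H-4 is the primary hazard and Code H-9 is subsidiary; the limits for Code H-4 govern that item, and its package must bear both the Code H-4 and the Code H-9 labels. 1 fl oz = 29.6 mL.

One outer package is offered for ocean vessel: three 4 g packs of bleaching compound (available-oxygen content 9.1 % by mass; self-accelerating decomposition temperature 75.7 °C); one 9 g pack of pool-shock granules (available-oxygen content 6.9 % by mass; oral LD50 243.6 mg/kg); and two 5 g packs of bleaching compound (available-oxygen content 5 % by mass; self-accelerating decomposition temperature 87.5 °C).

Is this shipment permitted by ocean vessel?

Available-oxygen content 9.1 % by mass meets the Code H-8 criterion (Oxidizer), so the bleaching compound is Code H-8.
With available-oxygen content 6.9 % by mass (> 4.5 % by mass), the pool-shock granules fall in Code H-8.
Available-oxygen content 5 % by mass meets the Code H-8 criterion (Oxidizer), so the bleaching compound is Code H-8.
Total Code H-8: (three 4 g packs = 12 g) + 9 g + (two 5 g packs = 10 g) = 31 g.
That exceeds the Code H-8 ocean vessel limit of 25 g.

No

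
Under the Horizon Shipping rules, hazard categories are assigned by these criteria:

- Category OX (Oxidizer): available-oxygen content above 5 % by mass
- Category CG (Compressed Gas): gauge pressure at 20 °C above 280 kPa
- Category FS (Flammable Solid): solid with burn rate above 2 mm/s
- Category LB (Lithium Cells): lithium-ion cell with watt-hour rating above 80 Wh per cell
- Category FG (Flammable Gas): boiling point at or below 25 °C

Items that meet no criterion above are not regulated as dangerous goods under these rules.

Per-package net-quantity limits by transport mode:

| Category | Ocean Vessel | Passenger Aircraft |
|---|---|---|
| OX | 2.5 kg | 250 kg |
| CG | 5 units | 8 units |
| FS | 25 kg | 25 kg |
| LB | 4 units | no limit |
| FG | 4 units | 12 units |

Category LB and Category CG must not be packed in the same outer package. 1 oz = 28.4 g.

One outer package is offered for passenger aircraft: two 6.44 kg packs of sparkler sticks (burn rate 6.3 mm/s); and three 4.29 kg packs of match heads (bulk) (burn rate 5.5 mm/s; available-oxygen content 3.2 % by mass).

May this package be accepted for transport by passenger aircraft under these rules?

With burn rate 6.3 mm/s (> 2 mm/s), the sparkler sticks fall in Category FS.
The match heads (bulk) have burn rate 5.5 mm/s, which is > 2 mm/s, so they are Category FS (Flammable Solid).
Total Category FS: (two 6.44 kg packs = 12.88 kg) + (three 4.29 kg packs = 12.87 kg) = 25.75 kg.
25.75 kg > 25 kg (passenger aircraft limit, Category FS) — over the limit.

No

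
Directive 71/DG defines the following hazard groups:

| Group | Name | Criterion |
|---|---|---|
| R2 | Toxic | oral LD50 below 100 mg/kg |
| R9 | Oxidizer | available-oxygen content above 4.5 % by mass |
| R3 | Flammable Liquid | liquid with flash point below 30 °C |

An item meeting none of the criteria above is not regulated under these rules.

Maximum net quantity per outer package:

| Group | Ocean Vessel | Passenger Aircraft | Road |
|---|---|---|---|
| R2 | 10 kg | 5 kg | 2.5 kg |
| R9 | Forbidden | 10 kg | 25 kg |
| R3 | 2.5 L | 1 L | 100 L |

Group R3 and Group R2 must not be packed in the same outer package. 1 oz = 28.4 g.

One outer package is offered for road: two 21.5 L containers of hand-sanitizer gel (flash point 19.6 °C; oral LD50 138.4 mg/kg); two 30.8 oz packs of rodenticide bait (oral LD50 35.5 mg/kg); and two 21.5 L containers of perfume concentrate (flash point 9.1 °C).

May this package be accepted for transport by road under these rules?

No

Hand-sanitizer gel: flash point 19.6 °C < 30 °C → Group R3 (Flammable Liquid).
The rodenticide bait has oral LD50 35.5 mg/kg, which is < 100 mg/kg, so it is Group R2 (Toxic).
The perfume concentrate has flash point 9.1 °C, which is < 30 °C, so it is Group R3 (Flammable Liquid).
Group R3 net quantity: (two 21.5 L containers = 43 L) + (two 21.5 L containers = 43 L) = 86 L.
86 L ≤ 100 L (road limit, Group R3) — within limit.
Group R2 quantity: two 30.8 oz packs = 1749.44 g.
That is within the Group R2 road limit of 2.5 kg.
Group R3 and Group R2 may not share an outer package.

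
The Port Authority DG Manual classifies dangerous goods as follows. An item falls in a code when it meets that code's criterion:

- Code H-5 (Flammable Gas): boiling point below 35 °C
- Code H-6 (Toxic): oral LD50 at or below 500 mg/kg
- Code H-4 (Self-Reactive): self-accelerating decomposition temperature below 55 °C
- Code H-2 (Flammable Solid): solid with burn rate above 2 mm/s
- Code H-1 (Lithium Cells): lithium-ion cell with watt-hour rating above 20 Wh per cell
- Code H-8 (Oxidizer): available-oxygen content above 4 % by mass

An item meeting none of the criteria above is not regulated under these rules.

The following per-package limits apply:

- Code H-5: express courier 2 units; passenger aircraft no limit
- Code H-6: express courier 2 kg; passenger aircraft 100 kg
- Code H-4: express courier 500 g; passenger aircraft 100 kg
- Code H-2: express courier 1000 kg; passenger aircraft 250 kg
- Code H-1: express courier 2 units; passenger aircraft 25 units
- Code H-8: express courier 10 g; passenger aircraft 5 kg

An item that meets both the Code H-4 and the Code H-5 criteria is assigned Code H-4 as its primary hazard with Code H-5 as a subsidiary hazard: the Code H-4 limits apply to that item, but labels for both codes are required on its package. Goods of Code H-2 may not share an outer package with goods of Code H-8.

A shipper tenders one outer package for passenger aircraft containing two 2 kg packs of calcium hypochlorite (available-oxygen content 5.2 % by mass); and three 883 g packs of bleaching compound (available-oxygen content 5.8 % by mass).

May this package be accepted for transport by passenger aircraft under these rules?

No

The calcium hypochlorite has available-oxygen content 5.2 % by mass, which is > 4 % by mass, so it is Code H-8 (Oxidizer).
The bleaching compound has available-oxygen content 5.8 % by mass, which is > 4 % by mass, so it is Code H-8 (Oxidizer).
Total Code H-8: (two 2 kg packs = 4 kg) + (three 883 g packs = 2.649 kg) = 6.649 kg.
That exceeds the Code H-8 passenger aircraft limit of 5 kg.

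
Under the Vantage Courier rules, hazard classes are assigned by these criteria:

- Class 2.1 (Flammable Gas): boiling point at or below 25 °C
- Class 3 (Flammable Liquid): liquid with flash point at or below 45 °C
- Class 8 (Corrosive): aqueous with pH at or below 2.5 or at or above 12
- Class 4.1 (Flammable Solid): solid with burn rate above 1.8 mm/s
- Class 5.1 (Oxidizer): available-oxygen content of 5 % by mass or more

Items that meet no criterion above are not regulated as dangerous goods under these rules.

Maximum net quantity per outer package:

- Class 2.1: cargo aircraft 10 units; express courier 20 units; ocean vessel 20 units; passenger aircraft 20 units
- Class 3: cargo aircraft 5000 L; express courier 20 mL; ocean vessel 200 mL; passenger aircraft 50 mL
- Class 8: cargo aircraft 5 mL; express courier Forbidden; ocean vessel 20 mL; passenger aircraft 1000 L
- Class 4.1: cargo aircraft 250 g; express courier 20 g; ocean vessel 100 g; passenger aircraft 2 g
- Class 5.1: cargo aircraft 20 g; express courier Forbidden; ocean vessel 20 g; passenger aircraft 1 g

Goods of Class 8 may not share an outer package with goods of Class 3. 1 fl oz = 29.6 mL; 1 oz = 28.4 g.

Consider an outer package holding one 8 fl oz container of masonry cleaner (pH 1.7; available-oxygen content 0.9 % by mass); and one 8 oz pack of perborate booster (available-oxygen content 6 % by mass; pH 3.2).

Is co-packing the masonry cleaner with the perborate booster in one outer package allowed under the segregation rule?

Masonry cleaner: pH 1.7 ≤ 2.5 → Class 8 (Corrosive).
Perborate booster: available-oxygen content 6 % by mass ≥ 5 % by mass → Class 5.1 (Oxidizer).
No segregation rule bars Class 8 with Class 5.1.

Yes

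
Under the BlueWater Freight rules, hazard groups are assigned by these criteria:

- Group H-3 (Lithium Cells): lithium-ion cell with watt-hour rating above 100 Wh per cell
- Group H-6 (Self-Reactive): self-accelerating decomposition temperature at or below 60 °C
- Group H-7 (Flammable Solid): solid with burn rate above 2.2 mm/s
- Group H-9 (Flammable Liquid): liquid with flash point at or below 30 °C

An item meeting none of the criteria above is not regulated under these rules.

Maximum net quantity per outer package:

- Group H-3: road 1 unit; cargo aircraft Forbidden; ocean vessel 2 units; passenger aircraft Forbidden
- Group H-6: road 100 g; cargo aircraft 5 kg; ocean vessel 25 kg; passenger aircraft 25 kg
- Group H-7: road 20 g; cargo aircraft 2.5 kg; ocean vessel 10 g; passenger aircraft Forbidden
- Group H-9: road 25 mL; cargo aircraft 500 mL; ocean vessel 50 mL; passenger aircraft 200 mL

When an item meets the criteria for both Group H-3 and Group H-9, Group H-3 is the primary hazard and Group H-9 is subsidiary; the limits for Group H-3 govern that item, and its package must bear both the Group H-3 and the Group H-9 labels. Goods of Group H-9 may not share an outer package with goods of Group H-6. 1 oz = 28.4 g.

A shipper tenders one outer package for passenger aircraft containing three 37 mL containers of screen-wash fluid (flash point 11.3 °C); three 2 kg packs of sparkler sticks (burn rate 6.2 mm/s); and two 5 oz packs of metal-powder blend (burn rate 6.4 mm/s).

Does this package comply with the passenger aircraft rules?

With flash point 11.3 °C (≤ 30 °C), the screen-wash fluid falls in Group H-9.
With burn rate 6.2 mm/s (> 2.2 mm/s), the sparkler sticks fall in Group H-7.
Metal-powder blend: burn rate 6.4 mm/s > 2.2 mm/s → Group H-7 (Flammable Solid).
Group H-7 net quantity: (three 2 kg packs = 6 kg) + (two 5 oz packs = 284 g) = 6.284 kg.
By passenger aircraft, Group H-7 is Forbidden regardless of quantity.
Group H-9 quantity: three 37 mL containers = 111 mL.
111 mL ≤ 200 mL (passenger aircraft limit, Group H-9) — within limit.
The segregation rule (Group H-9 with Group H-6) does not apply to Group H-7 with Group H-9.

No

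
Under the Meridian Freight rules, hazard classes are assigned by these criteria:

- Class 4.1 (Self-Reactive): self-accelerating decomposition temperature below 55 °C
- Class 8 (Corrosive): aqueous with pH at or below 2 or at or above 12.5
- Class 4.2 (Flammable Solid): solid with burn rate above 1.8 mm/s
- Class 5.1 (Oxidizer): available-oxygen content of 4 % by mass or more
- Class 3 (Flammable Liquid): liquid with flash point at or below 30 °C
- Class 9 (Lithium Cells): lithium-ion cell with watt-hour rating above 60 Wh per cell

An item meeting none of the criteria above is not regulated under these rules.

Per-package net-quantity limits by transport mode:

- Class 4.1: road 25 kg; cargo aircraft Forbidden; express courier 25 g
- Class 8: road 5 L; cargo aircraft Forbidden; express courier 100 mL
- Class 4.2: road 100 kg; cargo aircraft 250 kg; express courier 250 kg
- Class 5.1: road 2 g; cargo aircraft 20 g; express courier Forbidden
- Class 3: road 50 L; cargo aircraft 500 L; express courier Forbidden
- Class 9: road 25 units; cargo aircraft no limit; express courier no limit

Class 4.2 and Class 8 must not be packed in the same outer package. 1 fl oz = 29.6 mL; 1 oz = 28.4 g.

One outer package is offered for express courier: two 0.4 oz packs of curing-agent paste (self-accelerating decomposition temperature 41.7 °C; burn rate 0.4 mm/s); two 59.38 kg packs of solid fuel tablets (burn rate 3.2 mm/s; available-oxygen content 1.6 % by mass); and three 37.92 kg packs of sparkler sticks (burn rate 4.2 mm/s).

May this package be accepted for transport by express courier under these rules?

Yes

Self-accelerating decomposition temperature 41.7 °C meets the Class 4.1 criterion (Self-Reactive), so the curing-agent paste is Class 4.1.
The solid fuel tablets have burn rate 3.2 mm/s, which is > 1.8 mm/s, so they are Class 4.2 (Flammable Solid).
With burn rate 4.2 mm/s (> 1.8 mm/s), the sparkler sticks fall in Class 4.2.
Class 4.2 net quantity: (two 59.38 kg packs = 118.76 kg) + (three 37.92 kg packs = 113.76 kg) = 232.52 kg.
That is within the Class 4.2 express courier limit of 250 kg.
Class 4.1 quantity: two 0.4 oz packs = 22.72 g.
22.72 g is within the express courier limit of 25 g for Class 4.1.
The segregation rule (Class 4.2 with Class 8) does not apply to Class 4.2 with Class 4.1.
Every hazard class is within its express courier limit and no segregation rule is violated.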